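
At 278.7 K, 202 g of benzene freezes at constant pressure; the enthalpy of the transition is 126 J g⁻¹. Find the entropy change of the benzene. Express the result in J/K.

Heat released by the substance: Q = −mL = −202 × 126 = −25452 J.
At constant T, ΔS = Q_rev/T = −25452 / 278.7 = -91.3 J/K.

ΔS = -91.3 J/K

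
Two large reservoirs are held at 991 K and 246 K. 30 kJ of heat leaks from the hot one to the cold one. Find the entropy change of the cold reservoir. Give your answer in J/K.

ΔS_cold = 122 J/K

The cold reservoir gains heat Q, so ΔS_cold = +Q/T_C = 30000/246 = 122 J/K.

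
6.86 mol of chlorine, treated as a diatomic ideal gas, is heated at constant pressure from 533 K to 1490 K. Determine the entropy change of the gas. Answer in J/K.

At constant pressure, ΔS = nC_p ln(T₂/T₁) with C_p = 7R/2 = 29.1 J mol⁻¹ K⁻¹.
ΔS = 6.86 × 29.1 × ln(1490/533) = 205 J/K.

ΔS = 205 J/K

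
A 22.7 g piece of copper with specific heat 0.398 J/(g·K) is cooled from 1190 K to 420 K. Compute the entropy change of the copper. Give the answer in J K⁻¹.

ΔS = ∫dQ_rev/T = m c ln(T₂/T₁) = 22.7 × 0.398 × ln(420/1190) = -9.41 J/K.

ΔS = -9.41 J/K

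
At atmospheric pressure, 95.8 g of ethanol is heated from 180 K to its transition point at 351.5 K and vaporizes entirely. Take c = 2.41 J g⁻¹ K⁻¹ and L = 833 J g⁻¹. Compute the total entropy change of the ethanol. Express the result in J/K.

ΔS = 382 J/K

Warming step: ΔS₁ = m c ln(T_tr/T_i) = 95.8 × 2.41 × ln(351.5/180) = 154.5 J/K.
Phase change: ΔS₂ = +mL/T_tr = 95.8 × 833 / 351.5 = 227 J/K.
ΔS_total = (154.5) + (227) = 382 J/K.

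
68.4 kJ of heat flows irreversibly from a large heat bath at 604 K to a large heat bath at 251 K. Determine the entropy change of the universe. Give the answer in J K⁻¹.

ΔS_total = 159 J/K

ΔS_hot = −Q/T_H = −68400/604 = -113.2 J/K and ΔS_cold = +Q/T_C = 68400/251 = 272.5 J/K.
ΔS_total = -113.2 + 272.5 = 159 J/K, positive as the second law requires.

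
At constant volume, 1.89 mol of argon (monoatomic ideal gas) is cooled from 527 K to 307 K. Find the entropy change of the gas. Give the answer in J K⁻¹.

ΔS = -12.7 J/K

At constant volume, ΔS = nC_V ln(T₂/T₁) with C_V = 3R/2 = 12.47 J mol⁻¹ K⁻¹.
ΔS = 1.89 × 12.47 × ln(307/527) = -12.7 J/K.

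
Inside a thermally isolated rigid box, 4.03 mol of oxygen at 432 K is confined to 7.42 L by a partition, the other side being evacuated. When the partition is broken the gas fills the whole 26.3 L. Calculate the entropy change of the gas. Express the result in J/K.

ΔS_gas = 42.4 J/K

For an ideal gas in free expansion Q = 0 and W = 0, so T is unchanged.
Entropy is a state function; using a reversible isothermal path, ΔS_gas = nR ln(V₂/V₁) = 4.03 × 8.314 × ln(26.3/7.42) = 42.4 J/K.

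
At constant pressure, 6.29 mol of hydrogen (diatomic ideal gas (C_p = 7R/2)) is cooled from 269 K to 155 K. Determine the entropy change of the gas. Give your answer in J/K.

ΔS = -101 J/K

At constant pressure, ΔS = nC_p ln(T₂/T₁) with C_p = 7R/2 = 29.1 J mol⁻¹ K⁻¹.
ΔS = 6.29 × 29.1 × ln(155/269) = -101 J/K.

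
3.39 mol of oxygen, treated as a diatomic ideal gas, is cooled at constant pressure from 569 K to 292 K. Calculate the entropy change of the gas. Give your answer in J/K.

ΔS = -65.8 J/K

At constant pressure, ΔS = nC_p ln(T₂/T₁) with C_p = 7R/2 = 29.1 J mol⁻¹ K⁻¹.
ΔS = 3.39 × 29.1 × ln(292/569) = -65.8 J/K.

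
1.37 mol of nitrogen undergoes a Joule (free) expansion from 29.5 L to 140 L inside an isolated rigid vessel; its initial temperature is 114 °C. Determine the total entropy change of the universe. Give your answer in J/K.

ΔS_universe = 17.7 J/K

For an ideal gas in free expansion Q = 0 and W = 0, so T is unchanged.
Entropy is a state function; using a reversible isothermal path, ΔS_gas = nR ln(V₂/V₁) = 1.37 × 8.314 × ln(140/29.5) = 17.7 J/K.
The insulated surroundings exchange no heat, so ΔS_surr = 0 and ΔS_universe = ΔS_gas.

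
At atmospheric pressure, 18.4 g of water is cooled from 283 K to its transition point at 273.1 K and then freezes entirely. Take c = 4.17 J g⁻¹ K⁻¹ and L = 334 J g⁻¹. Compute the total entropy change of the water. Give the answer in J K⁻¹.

Cooling step: ΔS₁ = m c ln(T_tr/T_i) = 18.4 × 4.17 × ln(273.1/283) = -2.732 J/K.
Phase change: ΔS₂ = −mL/T_tr = −18.4 × 334 / 273.1 = -22.5 J/K.
ΔS_total = (-2.732) + (-22.5) = -25.2 J/K.

ΔS = -25.2 J/K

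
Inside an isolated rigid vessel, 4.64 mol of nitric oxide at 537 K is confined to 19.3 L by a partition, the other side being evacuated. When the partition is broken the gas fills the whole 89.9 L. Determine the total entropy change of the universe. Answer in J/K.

For an ideal gas in free expansion Q = 0 and W = 0, so T is unchanged.
Entropy is a state function; using a reversible isothermal path, ΔS_gas = nR ln(V₂/V₁) = 4.64 × 8.314 × ln(89.9/19.3) = 59.4 J/K.
The insulated surroundings exchange no heat, so ΔS_surr = 0 and ΔS_universe = ΔS_gas.

ΔS_universe = 59.4 J/K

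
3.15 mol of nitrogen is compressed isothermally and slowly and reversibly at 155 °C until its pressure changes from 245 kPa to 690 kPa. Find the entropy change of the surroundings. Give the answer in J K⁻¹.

ΔS_surr = 27.1 J/K

For an isothermal ideal gas ΔS_gas = nR ln(P₁/P₂) = 3.15 × 8.314 × ln(245/690) = -27.1 J/K.
The process is reversible, so ΔS_surr = −ΔS_gas = 27.1 J/K and ΔS_universe = 0.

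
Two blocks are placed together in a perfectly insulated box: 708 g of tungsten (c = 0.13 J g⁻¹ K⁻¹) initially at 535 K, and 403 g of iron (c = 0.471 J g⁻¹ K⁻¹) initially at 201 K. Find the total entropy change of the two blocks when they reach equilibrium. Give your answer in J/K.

Energy balance: T_f = (m₁c₁T₁ + m₂c₂T₂)/(m₁c₁ + m₂c₂) = 310.07 K.
ΔS₁ = m₁c₁ ln(T_f/T₁) = 92.04 × ln(310.07/535) = -50.21 J/K.
ΔS₂ = m₂c₂ ln(T_f/T₂) = 189.813 × ln(310.07/201) = 82.28 J/K.
ΔS_total = -50.21 + 82.28 = 32.1 J/K.

ΔS_total = 32.1 J/K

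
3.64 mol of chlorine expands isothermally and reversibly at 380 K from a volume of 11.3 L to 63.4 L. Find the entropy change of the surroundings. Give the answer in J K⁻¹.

For an isothermal ideal gas ΔS_gas = nR ln(V₂/V₁) = 3.64 × 8.314 × ln(63.4/11.3) = 52.2 J/K.
The process is reversible, so ΔS_surr = −ΔS_gas = -52.2 J/K and ΔS_universe = 0.

ΔS_surr = -52.2 J/K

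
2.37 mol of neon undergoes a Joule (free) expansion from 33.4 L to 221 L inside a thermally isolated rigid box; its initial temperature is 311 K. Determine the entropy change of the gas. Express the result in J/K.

ΔS_gas = 37.2 J/K

For an ideal gas in free expansion Q = 0 and W = 0, so T is unchanged.
Entropy is a state function; using a reversible isothermal path, ΔS_gas = nR ln(V₂/V₁) = 2.37 × 8.314 × ln(221/33.4) = 37.2 J/K.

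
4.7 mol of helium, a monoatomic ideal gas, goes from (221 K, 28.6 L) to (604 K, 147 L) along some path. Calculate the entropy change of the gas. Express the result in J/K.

ΔS = 123 J/K

Entropy is a state function: ΔS = nC_V ln(T₂/T₁) + nR ln(V₂/V₁), with C_V = 3R/2 = 12.47 J mol⁻¹ K⁻¹ for a monoatomic ideal gas.
ΔS = 4.7 × [12.47 × ln(604/221) + 8.314 × ln(147/28.6)] = 123 J/K.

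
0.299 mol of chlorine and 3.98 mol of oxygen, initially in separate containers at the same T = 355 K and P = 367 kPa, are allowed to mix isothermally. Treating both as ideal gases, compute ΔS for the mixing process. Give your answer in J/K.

Mole fractions: x_A = 0.299/4.28 = 0.0699, x_B = 0.93.
ΔS_mix = −R(n_A ln x_A + n_B ln x_B) = −8.314 × (0.299 ln 0.0699 + 3.98 ln 0.93) = 9.01 J/K.

ΔS_mix = 9.01 J/K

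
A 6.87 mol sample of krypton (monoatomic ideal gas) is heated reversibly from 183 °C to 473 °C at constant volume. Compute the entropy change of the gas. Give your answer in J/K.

In kelvin: T₁ = 456.15 K, T₂ = 746.15 K. At constant volume, ΔS = nC_V ln(T₂/T₁) with C_V = 3R/2 = 12.47 J mol⁻¹ K⁻¹.
ΔS = 6.87 × 12.47 × ln(746.15/456.15) = 42.2 J/K.

ΔS = 42.2 J/K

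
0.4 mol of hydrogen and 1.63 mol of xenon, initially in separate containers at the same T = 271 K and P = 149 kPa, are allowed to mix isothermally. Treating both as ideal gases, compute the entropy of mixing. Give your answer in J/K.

ΔS_mix = 8.38 J/K

Mole fractions: x_A = 0.4/2.03 = 0.197, x_B = 0.803.
ΔS_mix = −R(n_A ln x_A + n_B ln x_B) = −8.314 × (0.4 ln 0.197 + 1.63 ln 0.803) = 8.38 J/K.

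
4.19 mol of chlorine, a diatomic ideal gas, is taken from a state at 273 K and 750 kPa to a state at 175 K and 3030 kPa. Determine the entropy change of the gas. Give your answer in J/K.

ΔS = nC_p ln(T₂/T₁) − nR ln(P₂/P₁), with C_p = 7R/2 = 29.1 J mol⁻¹ K⁻¹ for a diatomic ideal gas.
ΔS = 4.19 × [29.1 × ln(175/273) − 8.314 × ln(3030/750)] = -103 J/K.

ΔS = -103 J/K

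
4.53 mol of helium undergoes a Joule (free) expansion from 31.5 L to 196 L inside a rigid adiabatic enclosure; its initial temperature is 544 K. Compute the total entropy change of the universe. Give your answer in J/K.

No heat is exchanged and no work is done, so the ideal-gas temperature stays constant.
Entropy is a state function; using a reversible isothermal path, ΔS_gas = nR ln(V₂/V₁) = 4.53 × 8.314 × ln(196/31.5) = 68.9 J/K.
The insulated surroundings exchange no heat, so ΔS_surr = 0 and ΔS_universe = ΔS_gas.

ΔS_universe = 68.9 J/K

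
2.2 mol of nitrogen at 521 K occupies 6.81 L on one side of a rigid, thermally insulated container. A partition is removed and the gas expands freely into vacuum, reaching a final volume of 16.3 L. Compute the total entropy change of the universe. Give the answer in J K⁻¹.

ΔS_universe = 16 J/K

No heat is exchanged and no work is done, so the ideal-gas temperature stays constant.
Entropy is a state function; using a reversible isothermal path, ΔS_gas = nR ln(V₂/V₁) = 2.2 × 8.314 × ln(16.3/6.81) = 16 J/K.
The insulated surroundings exchange no heat, so ΔS_surr = 0 and ΔS_universe = ΔS_gas.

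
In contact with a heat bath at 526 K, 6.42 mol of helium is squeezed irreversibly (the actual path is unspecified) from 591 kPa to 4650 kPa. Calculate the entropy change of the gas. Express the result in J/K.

Entropy is a state function, so ΔS_gas depends only on the end states.
For an isothermal ideal gas ΔS_gas = nR ln(P₁/P₂) = 6.42 × 8.314 × ln(591/4650) = -110 J/K.

ΔS_gas = -110 J/K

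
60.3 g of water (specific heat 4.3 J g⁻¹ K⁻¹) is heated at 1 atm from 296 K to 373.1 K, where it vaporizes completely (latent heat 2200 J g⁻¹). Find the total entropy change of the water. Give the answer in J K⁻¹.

ΔS = 416 J/K

Warming step: ΔS₁ = m c ln(T_tr/T_i) = 60.3 × 4.3 × ln(373.1/296) = 60.02 J/K.
Phase change: ΔS₂ = +mL/T_tr = 60.3 × 2200 / 373.1 = 355.6 J/K.
ΔS_total = (60.02) + (355.6) = 416 J/K.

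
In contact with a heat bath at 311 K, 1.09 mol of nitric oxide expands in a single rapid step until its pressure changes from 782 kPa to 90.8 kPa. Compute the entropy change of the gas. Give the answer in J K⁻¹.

Entropy is a state function, so ΔS_gas depends only on the end states.
For an isothermal ideal gas ΔS_gas = nR ln(P₁/P₂) = 1.09 × 8.314 × ln(782/90.8) = 19.5 J/K.

ΔS_gas = 19.5 J/K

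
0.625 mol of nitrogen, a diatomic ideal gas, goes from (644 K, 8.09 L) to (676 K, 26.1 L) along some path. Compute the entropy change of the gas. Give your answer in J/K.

ΔS = 6.72 J/K

Entropy is a state function: ΔS = nC_V ln(T₂/T₁) + nR ln(V₂/V₁), with C_V = 5R/2 = 20.79 J mol⁻¹ K⁻¹ for a diatomic ideal gas.
ΔS = 0.625 × [20.79 × ln(676/644) + 8.314 × ln(26.1/8.09)] = 6.72 J/K.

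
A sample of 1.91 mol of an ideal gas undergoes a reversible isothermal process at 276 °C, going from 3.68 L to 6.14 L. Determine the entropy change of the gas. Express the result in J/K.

For an isothermal ideal gas ΔS_gas = nR ln(V₂/V₁) = 1.91 × 8.314 × ln(6.14/3.68) = 8.13 J/K.

ΔS_gas = 8.13 J/K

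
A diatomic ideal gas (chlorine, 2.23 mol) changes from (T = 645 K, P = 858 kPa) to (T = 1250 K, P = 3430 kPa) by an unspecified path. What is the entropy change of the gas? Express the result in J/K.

ΔS = 17.2 J/K

ΔS = nC_p ln(T₂/T₁) − nR ln(P₂/P₁), with C_p = 7R/2 = 29.1 J mol⁻¹ K⁻¹ for a diatomic ideal gas.
ΔS = 2.23 × [29.1 × ln(1250/645) − 8.314 × ln(3430/858)] = 17.2 J/K.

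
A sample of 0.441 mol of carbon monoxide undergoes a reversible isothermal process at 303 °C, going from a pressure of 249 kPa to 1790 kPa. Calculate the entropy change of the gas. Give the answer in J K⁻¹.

ΔS_gas = -7.23 J/K

For an isothermal ideal gas ΔS_gas = nR ln(P₁/P₂) = 0.441 × 8.314 × ln(249/1790) = -7.23 J/K.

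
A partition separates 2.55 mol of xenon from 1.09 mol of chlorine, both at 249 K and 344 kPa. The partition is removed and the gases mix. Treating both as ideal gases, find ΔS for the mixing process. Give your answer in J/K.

ΔS_mix = 18.5 J/K

Mole fractions: x_A = 2.55/3.64 = 0.701, x_B = 0.299.
ΔS_mix = −R(n_A ln x_A + n_B ln x_B) = −8.314 × (2.55 ln 0.701 + 1.09 ln 0.299) = 18.5 J/K.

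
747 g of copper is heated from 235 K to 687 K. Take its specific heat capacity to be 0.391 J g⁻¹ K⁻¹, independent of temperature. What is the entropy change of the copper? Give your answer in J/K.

ΔS = ∫dQ_rev/T = m c ln(T₂/T₁) = 747 × 0.391 × ln(687/235) = 313 J/K.

ΔS = 313 J/K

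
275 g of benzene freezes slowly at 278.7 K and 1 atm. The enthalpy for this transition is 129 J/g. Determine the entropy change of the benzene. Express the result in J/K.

Heat released by the substance: Q = −mL = −275 × 129 = −35475 J.
At constant T, ΔS = Q_rev/T = −35475 / 278.7 = -127 J/K.

ΔS = -127 J/K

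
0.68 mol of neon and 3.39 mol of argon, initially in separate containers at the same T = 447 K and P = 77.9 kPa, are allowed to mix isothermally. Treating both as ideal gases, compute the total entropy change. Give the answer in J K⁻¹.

Mole fractions: x_A = 0.68/4.07 = 0.167, x_B = 0.833.
ΔS_mix = −R(n_A ln x_A + n_B ln x_B) = −8.314 × (0.68 ln 0.167 + 3.39 ln 0.833) = 15.3 J/K.

ΔS_mix = 15.3 J/K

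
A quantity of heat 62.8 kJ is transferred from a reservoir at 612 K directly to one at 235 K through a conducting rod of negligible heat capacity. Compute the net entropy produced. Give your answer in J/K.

ΔS_total = 165 J/K

ΔS_hot = −Q/T_H = −62800/612 = -102.6 J/K and ΔS_cold = +Q/T_C = 62800/235 = 267.2 J/K.
ΔS_total = -102.6 + 267.2 = 165 J/K, positive as the second law requires.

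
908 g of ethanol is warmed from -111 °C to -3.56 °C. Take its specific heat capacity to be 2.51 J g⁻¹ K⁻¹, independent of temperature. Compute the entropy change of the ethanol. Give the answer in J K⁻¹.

ΔS = 1160 J/K

In kelvin: T₁ = 162.15 K, T₂ = 269.59 K. ΔS = ∫dQ_rev/T = m c ln(T₂/T₁) = 908 × 2.51 × ln(269.59/162.15) = 1160 J/K.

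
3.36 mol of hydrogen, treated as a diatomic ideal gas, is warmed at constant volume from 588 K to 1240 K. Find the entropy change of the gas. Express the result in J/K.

At constant volume, ΔS = nC_V ln(T₂/T₁) with C_V = 5R/2 = 20.79 J mol⁻¹ K⁻¹.
ΔS = 3.36 × 20.79 × ln(1240/588) = 52.1 J/K.

ΔS = 52.1 J/K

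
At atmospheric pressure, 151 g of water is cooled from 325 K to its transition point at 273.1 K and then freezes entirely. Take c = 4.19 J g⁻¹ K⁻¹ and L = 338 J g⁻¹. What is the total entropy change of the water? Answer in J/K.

ΔS = -297 J/K

Cooling step: ΔS₁ = m c ln(T_tr/T_i) = 151 × 4.19 × ln(273.1/325) = -110.1 J/K.
Phase change: ΔS₂ = −mL/T_tr = −151 × 338 / 273.1 = -186.9 J/K.
ΔS_total = (-110.1) + (-186.9) = -297 J/K.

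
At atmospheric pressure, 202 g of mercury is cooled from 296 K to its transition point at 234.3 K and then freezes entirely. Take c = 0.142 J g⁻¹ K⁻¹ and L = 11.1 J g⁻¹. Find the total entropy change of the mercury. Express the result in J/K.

ΔS = -16.3 J/K

Cooling step: ΔS₁ = m c ln(T_tr/T_i) = 202 × 0.142 × ln(234.3/296) = -6.705 J/K.
Phase change: ΔS₂ = −mL/T_tr = −202 × 11.1 / 234.3 = -9.57 J/K.
ΔS_total = (-6.705) + (-9.57) = -16.3 J/K.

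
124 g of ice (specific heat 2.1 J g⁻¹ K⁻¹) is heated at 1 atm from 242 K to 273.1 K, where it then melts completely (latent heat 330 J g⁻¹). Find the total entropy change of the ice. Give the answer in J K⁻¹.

Warming step: ΔS₁ = m c ln(T_tr/T_i) = 124 × 2.1 × ln(273.1/242) = 31.48 J/K.
Phase change: ΔS₂ = +mL/T_tr = 124 × 330 / 273.1 = 149.8 J/K.
ΔS_total = (31.48) + (149.8) = 181 J/K.

ΔS = 181 J/K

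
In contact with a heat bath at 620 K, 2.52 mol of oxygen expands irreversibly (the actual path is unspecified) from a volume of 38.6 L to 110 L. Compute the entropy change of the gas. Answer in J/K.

ΔS_gas = 21.9 J/K

Entropy is a state function, so ΔS_gas depends only on the end states.
For an isothermal ideal gas ΔS_gas = nR ln(V₂/V₁) = 2.52 × 8.314 × ln(110/38.6) = 21.9 J/K.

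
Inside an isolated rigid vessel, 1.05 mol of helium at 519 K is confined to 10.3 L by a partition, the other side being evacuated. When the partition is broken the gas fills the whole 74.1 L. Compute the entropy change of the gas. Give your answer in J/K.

ΔS_gas = 17.2 J/K

No heat is exchanged and no work is done, so the ideal-gas temperature stays constant.
Entropy is a state function; using a reversible isothermal path, ΔS_gas = nR ln(V₂/V₁) = 1.05 × 8.314 × ln(74.1/10.3) = 17.2 J/K.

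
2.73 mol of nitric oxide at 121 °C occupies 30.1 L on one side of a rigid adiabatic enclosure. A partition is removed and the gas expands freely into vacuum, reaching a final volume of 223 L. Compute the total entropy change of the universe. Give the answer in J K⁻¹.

For an ideal gas in free expansion Q = 0 and W = 0, so T is unchanged.
Entropy is a state function; using a reversible isothermal path, ΔS_gas = nR ln(V₂/V₁) = 2.73 × 8.314 × ln(223/30.1) = 45.5 J/K.
The insulated surroundings exchange no heat, so ΔS_surr = 0 and ΔS_universe = ΔS_gas.

ΔS_universe = 45.5 J/K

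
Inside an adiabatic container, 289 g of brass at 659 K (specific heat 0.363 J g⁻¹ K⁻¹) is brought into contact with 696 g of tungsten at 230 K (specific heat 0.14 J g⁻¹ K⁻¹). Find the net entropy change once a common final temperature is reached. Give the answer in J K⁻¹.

Energy balance: T_f = (m₁c₁T₁ + m₂c₂T₂)/(m₁c₁ + m₂c₂) = 452.42 K.
ΔS₁ = m₁c₁ ln(T_f/T₁) = 104.907 × ln(452.42/659) = -39.46 J/K.
ΔS₂ = m₂c₂ ln(T_f/T₂) = 97.44 × ln(452.42/230) = 65.92 J/K.
ΔS_total = -39.46 + 65.92 = 26.5 J/K.

ΔS_total = 26.5 J/K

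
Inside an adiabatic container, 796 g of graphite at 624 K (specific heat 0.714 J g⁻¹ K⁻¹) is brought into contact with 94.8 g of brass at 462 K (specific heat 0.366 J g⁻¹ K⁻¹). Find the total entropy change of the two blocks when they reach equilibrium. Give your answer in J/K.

ΔS_total = 1.35 J/K

Energy balance: T_f = (m₁c₁T₁ + m₂c₂T₂)/(m₁c₁ + m₂c₂) = 614.68 K.
ΔS₁ = m₁c₁ ln(T_f/T₁) = 568.344 × ln(614.68/624) = -8.554 J/K.
ΔS₂ = m₂c₂ ln(T_f/T₂) = 34.6968 × ln(614.68/462) = 9.907 J/K.
ΔS_total = -8.554 + 9.907 = 1.35 J/K.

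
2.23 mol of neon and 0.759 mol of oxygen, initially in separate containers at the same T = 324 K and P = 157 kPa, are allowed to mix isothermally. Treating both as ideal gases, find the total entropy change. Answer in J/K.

Mole fractions: x_A = 2.23/2.99 = 0.746, x_B = 0.254.
ΔS_mix = −R(n_A ln x_A + n_B ln x_B) = −8.314 × (2.23 ln 0.746 + 0.759 ln 0.254) = 14.1 J/K.

ΔS_mix = 14.1 J/K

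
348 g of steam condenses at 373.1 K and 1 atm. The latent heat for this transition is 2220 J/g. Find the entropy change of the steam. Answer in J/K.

Heat released by the substance: Q = −mL = −348 × 2220 = −772560 J.
At constant T, ΔS = Q_rev/T = −772560 / 373.1 = -2070 J/K.

ΔS = -2070 J/K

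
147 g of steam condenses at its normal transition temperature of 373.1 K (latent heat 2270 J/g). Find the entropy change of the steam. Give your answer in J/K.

Heat released by the substance: Q = −mL = −147 × 2270 = −333690 J.
At constant T, ΔS = Q_rev/T = −333690 / 373.1 = -894 J/K.

ΔS = -894 J/K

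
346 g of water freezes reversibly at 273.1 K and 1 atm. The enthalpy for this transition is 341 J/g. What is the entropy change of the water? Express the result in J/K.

ΔS = -432 J/K

Heat released by the substance: Q = −mL = −346 × 341 = −117986 J.
At constant T, ΔS = Q_rev/T = −117986 / 273.1 = -432 J/K.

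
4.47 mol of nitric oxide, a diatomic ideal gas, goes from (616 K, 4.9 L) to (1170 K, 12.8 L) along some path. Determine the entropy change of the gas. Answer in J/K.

Entropy is a state function: ΔS = nC_V ln(T₂/T₁) + nR ln(V₂/V₁), with C_V = 5R/2 = 20.79 J mol⁻¹ K⁻¹ for a diatomic ideal gas.
ΔS = 4.47 × [20.79 × ln(1170/616) + 8.314 × ln(12.8/4.9)] = 95.3 J/K.

ΔS = 95.3 J/K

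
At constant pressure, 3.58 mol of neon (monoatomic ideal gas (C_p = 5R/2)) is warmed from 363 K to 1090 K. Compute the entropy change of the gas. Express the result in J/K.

ΔS = 81.8 J/K

At constant pressure, ΔS = nC_p ln(T₂/T₁) with C_p = 5R/2 = 20.79 J mol⁻¹ K⁻¹.
ΔS = 3.58 × 20.79 × ln(1090/363) = 81.8 J/K.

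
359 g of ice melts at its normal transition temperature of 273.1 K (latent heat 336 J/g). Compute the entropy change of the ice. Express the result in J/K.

Heat absorbed by the substance: Q = mL = 359 × 336 = 120624 J.
At constant T, ΔS = Q_rev/T = 120624 / 273.1 = 442 J/K.

ΔS = 442 J/K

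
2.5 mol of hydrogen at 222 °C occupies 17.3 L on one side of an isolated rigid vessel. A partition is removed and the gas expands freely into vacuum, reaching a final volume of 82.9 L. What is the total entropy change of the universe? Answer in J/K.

For an ideal gas in free expansion Q = 0 and W = 0, so T is unchanged.
Entropy is a state function; using a reversible isothermal path, ΔS_gas = nR ln(V₂/V₁) = 2.5 × 8.314 × ln(82.9/17.3) = 32.6 J/K.
The insulated surroundings exchange no heat, so ΔS_surr = 0 and ΔS_universe = ΔS_gas.

ΔS_universe = 32.6 J/K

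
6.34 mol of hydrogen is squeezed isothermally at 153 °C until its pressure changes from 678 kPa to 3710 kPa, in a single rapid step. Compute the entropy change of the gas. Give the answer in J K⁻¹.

ΔS_gas = -89.6 J/K

Entropy is a state function, so ΔS_gas depends only on the end states.
For an isothermal ideal gas ΔS_gas = nR ln(P₁/P₂) = 6.34 × 8.314 × ln(678/3710) = -89.6 J/K.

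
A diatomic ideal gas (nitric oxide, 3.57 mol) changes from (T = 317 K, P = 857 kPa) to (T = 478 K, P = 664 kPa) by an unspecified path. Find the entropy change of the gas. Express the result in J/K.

ΔS = 50.2 J/K

ΔS = nC_p ln(T₂/T₁) − nR ln(P₂/P₁), with C_p = 7R/2 = 29.1 J mol⁻¹ K⁻¹ for a diatomic ideal gas.
ΔS = 3.57 × [29.1 × ln(478/317) − 8.314 × ln(664/857)] = 50.2 J/K.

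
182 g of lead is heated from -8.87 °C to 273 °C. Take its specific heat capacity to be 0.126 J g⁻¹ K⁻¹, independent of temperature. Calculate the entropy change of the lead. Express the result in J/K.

ΔS = 16.6 J/K

In kelvin: T₁ = 264.28 K, T₂ = 546.15 K. ΔS = ∫dQ_rev/T = m c ln(T₂/T₁) = 182 × 0.126 × ln(546.15/264.28) = 16.6 J/K.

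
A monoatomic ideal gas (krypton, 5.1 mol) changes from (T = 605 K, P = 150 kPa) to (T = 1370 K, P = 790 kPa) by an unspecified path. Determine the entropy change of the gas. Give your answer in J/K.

ΔS = 16.2 J/K

ΔS = nC_p ln(T₂/T₁) − nR ln(P₂/P₁), with C_p = 5R/2 = 20.79 J mol⁻¹ K⁻¹ for a monoatomic ideal gas.
ΔS = 5.1 × [20.79 × ln(1370/605) − 8.314 × ln(790/150)] = 16.2 J/K.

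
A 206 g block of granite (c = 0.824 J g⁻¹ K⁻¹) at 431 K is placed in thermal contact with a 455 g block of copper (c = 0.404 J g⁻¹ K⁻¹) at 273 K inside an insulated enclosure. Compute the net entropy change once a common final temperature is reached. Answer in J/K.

Energy balance: T_f = (m₁c₁T₁ + m₂c₂T₂)/(m₁c₁ + m₂c₂) = 348.85 K.
ΔS₁ = m₁c₁ ln(T_f/T₁) = 169.744 × ln(348.85/431) = -35.89 J/K.
ΔS₂ = m₂c₂ ln(T_f/T₂) = 183.82 × ln(348.85/273) = 45.07 J/K.
ΔS_total = -35.89 + 45.07 = 9.18 J/K.

ΔS_total = 9.18 J/K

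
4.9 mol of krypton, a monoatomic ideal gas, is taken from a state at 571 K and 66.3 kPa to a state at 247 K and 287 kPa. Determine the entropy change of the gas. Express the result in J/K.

ΔS = nC_p ln(T₂/T₁) − nR ln(P₂/P₁), with C_p = 5R/2 = 20.79 J mol⁻¹ K⁻¹ for a monoatomic ideal gas.
ΔS = 4.9 × [20.79 × ln(247/571) − 8.314 × ln(287/66.3)] = -145 J/K.

ΔS = -145 J/K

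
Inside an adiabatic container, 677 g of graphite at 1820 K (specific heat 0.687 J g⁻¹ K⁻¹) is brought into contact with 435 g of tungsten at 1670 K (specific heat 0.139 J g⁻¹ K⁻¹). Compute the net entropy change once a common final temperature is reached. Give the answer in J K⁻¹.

ΔS_total = 0.194 J/K

Energy balance: T_f = (m₁c₁T₁ + m₂c₂T₂)/(m₁c₁ + m₂c₂) = 1802.7 K.
ΔS₁ = m₁c₁ ln(T_f/T₁) = 465.099 × ln(1802.7/1820) = -4.431 J/K.
ΔS₂ = m₂c₂ ln(T_f/T₂) = 60.465 × ln(1802.7/1670) = 4.625 J/K.
ΔS_total = -4.431 + 4.625 = 0.194 J/K.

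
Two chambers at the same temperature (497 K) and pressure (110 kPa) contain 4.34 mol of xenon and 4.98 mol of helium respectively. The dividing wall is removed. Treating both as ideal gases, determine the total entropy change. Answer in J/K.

ΔS_mix = 53.5 J/K

Mole fractions: x_A = 4.34/9.32 = 0.466, x_B = 0.534.
ΔS_mix = −R(n_A ln x_A + n_B ln x_B) = −8.314 × (4.34 ln 0.466 + 4.98 ln 0.534) = 53.5 J/K.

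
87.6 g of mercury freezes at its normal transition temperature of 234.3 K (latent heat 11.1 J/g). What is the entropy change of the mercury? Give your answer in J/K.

Heat released by the substance: Q = −mL = −87.6 × 11.1 = −972.36 J.
At constant T, ΔS = Q_rev/T = −972.36 / 234.3 = -4.15 J/K.

ΔS = -4.15 J/K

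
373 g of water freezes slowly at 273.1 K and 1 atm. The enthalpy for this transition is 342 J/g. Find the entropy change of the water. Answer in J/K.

ΔS = -467 J/K

Heat released by the substance: Q = −mL = −373 × 342 = −127566 J.
At constant T, ΔS = Q_rev/T = −127566 / 273.1 = -467 J/K.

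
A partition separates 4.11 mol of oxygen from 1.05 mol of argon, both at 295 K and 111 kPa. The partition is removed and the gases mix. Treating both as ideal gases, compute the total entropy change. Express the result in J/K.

ΔS_mix = 21.7 J/K

Mole fractions: x_A = 4.11/5.16 = 0.797, x_B = 0.203.
ΔS_mix = −R(n_A ln x_A + n_B ln x_B) = −8.314 × (4.11 ln 0.797 + 1.05 ln 0.203) = 21.7 J/K.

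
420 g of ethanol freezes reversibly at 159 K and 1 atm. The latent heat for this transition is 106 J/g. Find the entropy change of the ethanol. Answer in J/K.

ΔS = -280 J/K

Heat released by the substance: Q = −mL = −420 × 106 = −44520 J.
At constant T, ΔS = Q_rev/T = −44520 / 159 = -280 J/K.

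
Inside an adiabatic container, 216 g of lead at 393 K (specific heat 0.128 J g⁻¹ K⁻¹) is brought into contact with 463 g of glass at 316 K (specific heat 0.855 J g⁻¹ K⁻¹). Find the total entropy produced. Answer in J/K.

Energy balance: T_f = (m₁c₁T₁ + m₂c₂T₂)/(m₁c₁ + m₂c₂) = 321.03 K.
ΔS₁ = m₁c₁ ln(T_f/T₁) = 27.648 × ln(321.03/393) = -5.593 J/K.
ΔS₂ = m₂c₂ ln(T_f/T₂) = 395.865 × ln(321.03/316) = 6.248 J/K.
ΔS_total = -5.593 + 6.248 = 0.655 J/K.

ΔS_total = 0.655 J/K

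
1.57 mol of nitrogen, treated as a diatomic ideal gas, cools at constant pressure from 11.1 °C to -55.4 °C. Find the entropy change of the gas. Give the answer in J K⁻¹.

ΔS = -12.2 J/K

In kelvin: T₁ = 284.25 K, T₂ = 217.75 K. At constant pressure, ΔS = nC_p ln(T₂/T₁) with C_p = 7R/2 = 29.1 J mol⁻¹ K⁻¹.
ΔS = 1.57 × 29.1 × ln(217.75/284.25) = -12.2 J/K.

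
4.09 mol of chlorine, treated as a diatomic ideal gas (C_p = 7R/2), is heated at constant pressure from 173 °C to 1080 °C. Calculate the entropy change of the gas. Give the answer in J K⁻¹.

In kelvin: T₁ = 446.15 K, T₂ = 1353.15 K. At constant pressure, ΔS = nC_p ln(T₂/T₁) with C_p = 7R/2 = 29.1 J mol⁻¹ K⁻¹.
ΔS = 4.09 × 29.1 × ln(1353.15/446.15) = 132 J/K.

ΔS = 132 J/K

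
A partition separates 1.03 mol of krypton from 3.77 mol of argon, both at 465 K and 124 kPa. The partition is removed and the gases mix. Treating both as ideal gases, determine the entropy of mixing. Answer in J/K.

ΔS_mix = 20.8 J/K

Mole fractions: x_A = 1.03/4.8 = 0.215, x_B = 0.785.
ΔS_mix = −R(n_A ln x_A + n_B ln x_B) = −8.314 × (1.03 ln 0.215 + 3.77 ln 0.785) = 20.8 J/K.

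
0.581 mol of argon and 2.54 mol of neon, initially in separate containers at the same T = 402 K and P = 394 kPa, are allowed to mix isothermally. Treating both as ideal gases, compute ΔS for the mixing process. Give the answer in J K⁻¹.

ΔS_mix = 12.5 J/K

Mole fractions: x_A = 0.581/3.12 = 0.186, x_B = 0.814.
ΔS_mix = −R(n_A ln x_A + n_B ln x_B) = −8.314 × (0.581 ln 0.186 + 2.54 ln 0.814) = 12.5 J/K.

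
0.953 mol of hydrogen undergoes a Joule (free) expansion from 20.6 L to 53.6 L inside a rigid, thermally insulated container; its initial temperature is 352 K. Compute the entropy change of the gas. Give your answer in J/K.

No heat is exchanged and no work is done, so the ideal-gas temperature stays constant.
Entropy is a state function; using a reversible isothermal path, ΔS_gas = nR ln(V₂/V₁) = 0.953 × 8.314 × ln(53.6/20.6) = 7.58 J/K.

ΔS_gas = 7.58 J/K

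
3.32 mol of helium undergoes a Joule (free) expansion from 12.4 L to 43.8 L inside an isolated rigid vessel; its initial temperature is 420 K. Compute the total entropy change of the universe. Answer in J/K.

ΔS_universe = 34.8 J/K

For an ideal gas in free expansion Q = 0 and W = 0, so T is unchanged.
Entropy is a state function; using a reversible isothermal path, ΔS_gas = nR ln(V₂/V₁) = 3.32 × 8.314 × ln(43.8/12.4) = 34.8 J/K.
The insulated surroundings exchange no heat, so ΔS_surr = 0 and ΔS_universe = ΔS_gas.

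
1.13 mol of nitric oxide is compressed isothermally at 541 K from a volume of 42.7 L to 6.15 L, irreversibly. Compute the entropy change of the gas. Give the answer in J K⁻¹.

ΔS_gas = -18.2 J/K

Entropy is a state function, so ΔS_gas depends only on the end states.
For an isothermal ideal gas ΔS_gas = nR ln(V₂/V₁) = 1.13 × 8.314 × ln(6.15/42.7) = -18.2 J/K.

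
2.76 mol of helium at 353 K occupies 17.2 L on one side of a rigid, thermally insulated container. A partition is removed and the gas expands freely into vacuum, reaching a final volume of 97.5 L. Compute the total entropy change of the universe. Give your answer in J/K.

For an ideal gas in free expansion Q = 0 and W = 0, so T is unchanged.
Entropy is a state function; using a reversible isothermal path, ΔS_gas = nR ln(V₂/V₁) = 2.76 × 8.314 × ln(97.5/17.2) = 39.8 J/K.
The insulated surroundings exchange no heat, so ΔS_surr = 0 and ΔS_universe = ΔS_gas.

ΔS_universe = 39.8 J/K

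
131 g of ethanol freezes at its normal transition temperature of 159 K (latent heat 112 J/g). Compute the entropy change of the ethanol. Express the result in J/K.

ΔS = -92.3 J/K

Heat released by the substance: Q = −mL = −131 × 112 = −14672 J.
At constant T, ΔS = Q_rev/T = −14672 / 159 = -92.3 J/K.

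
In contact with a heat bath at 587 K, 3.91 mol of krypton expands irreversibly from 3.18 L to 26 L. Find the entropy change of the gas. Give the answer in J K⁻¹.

Entropy is a state function, so ΔS_gas depends only on the end states.
For an isothermal ideal gas ΔS_gas = nR ln(V₂/V₁) = 3.91 × 8.314 × ln(26/3.18) = 68.3 J/K.

ΔS_gas = 68.3 J/K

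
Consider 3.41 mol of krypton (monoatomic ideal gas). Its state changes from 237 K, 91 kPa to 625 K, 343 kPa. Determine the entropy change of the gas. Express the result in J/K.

ΔS = nC_p ln(T₂/T₁) − nR ln(P₂/P₁), with C_p = 5R/2 = 20.79 J mol⁻¹ K⁻¹ for a monoatomic ideal gas.
ΔS = 3.41 × [20.79 × ln(625/237) − 8.314 × ln(343/91)] = 31.1 J/K.

ΔS = 31.1 J/K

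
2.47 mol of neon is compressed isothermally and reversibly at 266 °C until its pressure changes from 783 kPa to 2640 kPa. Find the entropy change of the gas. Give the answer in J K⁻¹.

ΔS_gas = -25 J/K

For an isothermal ideal gas ΔS_gas = nR ln(P₁/P₂) = 2.47 × 8.314 × ln(783/2640) = -25 J/K.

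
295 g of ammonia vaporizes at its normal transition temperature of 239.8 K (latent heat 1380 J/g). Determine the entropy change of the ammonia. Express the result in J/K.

ΔS = 1700 J/K

Heat absorbed by the substance: Q = mL = 295 × 1380 = 407100 J.
At constant T, ΔS = Q_rev/T = 407100 / 239.8 = 1700 J/K.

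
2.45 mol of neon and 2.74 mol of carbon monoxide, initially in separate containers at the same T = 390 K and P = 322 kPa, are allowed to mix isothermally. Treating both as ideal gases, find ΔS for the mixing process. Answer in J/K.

Mole fractions: x_A = 2.45/5.19 = 0.472, x_B = 0.528.
ΔS_mix = −R(n_A ln x_A + n_B ln x_B) = −8.314 × (2.45 ln 0.472 + 2.74 ln 0.528) = 29.8 J/K.

ΔS_mix = 29.8 J/K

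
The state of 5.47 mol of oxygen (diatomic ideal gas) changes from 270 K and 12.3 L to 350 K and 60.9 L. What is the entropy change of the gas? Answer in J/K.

ΔS = 102 J/K

Entropy is a state function: ΔS = nC_V ln(T₂/T₁) + nR ln(V₂/V₁), with C_V = 5R/2 = 20.79 J mol⁻¹ K⁻¹ for a diatomic ideal gas.
ΔS = 5.47 × [20.79 × ln(350/270) + 8.314 × ln(60.9/12.3)] = 102 J/K.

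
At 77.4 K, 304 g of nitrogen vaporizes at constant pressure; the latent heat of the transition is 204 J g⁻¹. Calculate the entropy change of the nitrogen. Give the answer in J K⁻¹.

Heat absorbed by the substance: Q = mL = 304 × 204 = 62016 J.
At constant T, ΔS = Q_rev/T = 62016 / 77.4 = 801 J/K.

ΔS = 801 J/K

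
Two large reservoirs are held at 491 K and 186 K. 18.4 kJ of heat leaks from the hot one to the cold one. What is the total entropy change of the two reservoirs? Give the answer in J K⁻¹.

ΔS_total = 61.5 J/K

ΔS_hot = −Q/T_H = −18400/491 = -37.47 J/K and ΔS_cold = +Q/T_C = 18400/186 = 98.92 J/K.
ΔS_total = -37.47 + 98.92 = 61.5 J/K, positive as the second law requires.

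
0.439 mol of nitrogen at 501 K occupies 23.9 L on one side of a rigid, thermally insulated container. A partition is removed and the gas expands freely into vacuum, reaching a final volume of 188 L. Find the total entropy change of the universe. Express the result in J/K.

ΔS_universe = 7.53 J/K

For an ideal gas in free expansion Q = 0 and W = 0, so T is unchanged.
Entropy is a state function; using a reversible isothermal path, ΔS_gas = nR ln(V₂/V₁) = 0.439 × 8.314 × ln(188/23.9) = 7.53 J/K.
The insulated surroundings exchange no heat, so ΔS_surr = 0 and ΔS_universe = ΔS_gas.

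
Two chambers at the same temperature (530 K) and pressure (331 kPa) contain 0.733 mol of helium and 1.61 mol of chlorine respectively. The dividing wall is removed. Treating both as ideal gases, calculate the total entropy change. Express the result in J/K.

Mole fractions: x_A = 0.733/2.34 = 0.313, x_B = 0.687.
ΔS_mix = −R(n_A ln x_A + n_B ln x_B) = −8.314 × (0.733 ln 0.313 + 1.61 ln 0.687) = 12.1 J/K.

ΔS_mix = 12.1 J/K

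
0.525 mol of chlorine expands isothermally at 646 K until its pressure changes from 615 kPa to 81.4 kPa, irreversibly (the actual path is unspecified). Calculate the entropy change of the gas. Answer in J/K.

Entropy is a state function, so ΔS_gas depends only on the end states.
For an isothermal ideal gas ΔS_gas = nR ln(P₁/P₂) = 0.525 × 8.314 × ln(615/81.4) = 8.83 J/K.

ΔS_gas = 8.83 J/K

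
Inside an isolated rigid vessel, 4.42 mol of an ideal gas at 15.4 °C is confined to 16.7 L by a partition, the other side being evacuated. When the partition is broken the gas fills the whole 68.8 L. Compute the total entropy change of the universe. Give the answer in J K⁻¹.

No heat is exchanged and no work is done, so the ideal-gas temperature stays constant.
Entropy is a state function; using a reversible isothermal path, ΔS_gas = nR ln(V₂/V₁) = 4.42 × 8.314 × ln(68.8/16.7) = 52 J/K.
The insulated surroundings exchange no heat, so ΔS_surr = 0 and ΔS_universe = ΔS_gas.

ΔS_universe = 52 J/K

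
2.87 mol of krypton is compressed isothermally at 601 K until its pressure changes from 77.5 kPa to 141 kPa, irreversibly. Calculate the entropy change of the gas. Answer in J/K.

ΔS_gas = -14.3 J/K

Entropy is a state function, so ΔS_gas depends only on the end states.
For an isothermal ideal gas ΔS_gas = nR ln(P₁/P₂) = 2.87 × 8.314 × ln(77.5/141) = -14.3 J/K.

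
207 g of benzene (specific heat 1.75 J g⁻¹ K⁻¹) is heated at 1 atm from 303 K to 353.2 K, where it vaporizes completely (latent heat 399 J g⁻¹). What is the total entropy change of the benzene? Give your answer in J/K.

Warming step: ΔS₁ = m c ln(T_tr/T_i) = 207 × 1.75 × ln(353.2/303) = 55.53 J/K.
Phase change: ΔS₂ = +mL/T_tr = 207 × 399 / 353.2 = 233.8 J/K.
ΔS_total = (55.53) + (233.8) = 289 J/K.

ΔS = 289 J/K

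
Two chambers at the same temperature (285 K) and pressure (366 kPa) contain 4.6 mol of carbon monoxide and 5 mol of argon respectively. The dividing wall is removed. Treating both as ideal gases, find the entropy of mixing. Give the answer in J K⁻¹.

Mole fractions: x_A = 4.6/9.6 = 0.479, x_B = 0.521.
ΔS_mix = −R(n_A ln x_A + n_B ln x_B) = −8.314 × (4.6 ln 0.479 + 5 ln 0.521) = 55.3 J/K.

ΔS_mix = 55.3 J/K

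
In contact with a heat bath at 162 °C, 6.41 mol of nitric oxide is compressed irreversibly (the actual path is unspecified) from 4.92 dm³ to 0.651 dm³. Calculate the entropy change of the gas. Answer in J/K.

Entropy is a state function, so ΔS_gas depends only on the end states.
For an isothermal ideal gas ΔS_gas = nR ln(V₂/V₁) = 6.41 × 8.314 × ln(0.651/4.92) = -108 J/K.

ΔS_gas = -108 J/K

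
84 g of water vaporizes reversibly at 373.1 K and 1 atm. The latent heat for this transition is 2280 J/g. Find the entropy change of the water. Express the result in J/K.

ΔS = 513 J/K

Heat absorbed by the substance: Q = mL = 84 × 2280 = 191520 J.
At constant T, ΔS = Q_rev/T = 191520 / 373.1 = 513 J/K.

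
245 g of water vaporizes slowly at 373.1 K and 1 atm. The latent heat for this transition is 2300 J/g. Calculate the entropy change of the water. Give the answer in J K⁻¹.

Heat absorbed by the substance: Q = mL = 245 × 2300 = 563500 J.
At constant T, ΔS = Q_rev/T = 563500 / 373.1 = 1510 J/K.

ΔS = 1510 J/K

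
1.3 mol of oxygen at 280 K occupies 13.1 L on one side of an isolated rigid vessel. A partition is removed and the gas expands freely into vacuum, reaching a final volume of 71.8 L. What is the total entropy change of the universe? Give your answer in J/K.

No heat is exchanged and no work is done, so the ideal-gas temperature stays constant.
Entropy is a state function; using a reversible isothermal path, ΔS_gas = nR ln(V₂/V₁) = 1.3 × 8.314 × ln(71.8/13.1) = 18.4 J/K.
The insulated surroundings exchange no heat, so ΔS_surr = 0 and ΔS_universe = ΔS_gas.

ΔS_universe = 18.4 J/K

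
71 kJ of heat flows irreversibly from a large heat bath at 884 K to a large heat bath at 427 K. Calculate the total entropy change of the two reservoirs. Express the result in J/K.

ΔS_hot = −Q/T_H = −71000/884 = -80.32 J/K and ΔS_cold = +Q/T_C = 71000/427 = 166.3 J/K.
ΔS_total = -80.32 + 166.3 = 86 J/K, positive as the second law requires.

ΔS_total = 86 J/K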